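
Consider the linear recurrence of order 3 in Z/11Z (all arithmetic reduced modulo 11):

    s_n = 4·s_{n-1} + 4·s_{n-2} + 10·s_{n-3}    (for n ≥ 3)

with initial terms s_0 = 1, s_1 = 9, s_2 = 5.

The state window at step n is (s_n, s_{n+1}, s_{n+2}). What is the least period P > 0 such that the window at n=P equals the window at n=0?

12

n=0: window = (1, 9, 5)
n=1: window = (9, 5, 0)
n=2: window = (5, 0, 0)
n=3: window = (0, 0, 6)
n=4: window = (0, 6, 2)
n=5: window = (6, 2, 10)
n=6: window = (2, 10, 9)
n=7: window = (10, 9, 8)
n=8: window = (9, 8, 3)
n=9: window = (8, 3, 2)
n=10: window = (3, 2, 1)
n=11: window = (2, 1, 9)
n=12: window = (1, 9, 5)
window at n=12 equals window at n=0 → period = 12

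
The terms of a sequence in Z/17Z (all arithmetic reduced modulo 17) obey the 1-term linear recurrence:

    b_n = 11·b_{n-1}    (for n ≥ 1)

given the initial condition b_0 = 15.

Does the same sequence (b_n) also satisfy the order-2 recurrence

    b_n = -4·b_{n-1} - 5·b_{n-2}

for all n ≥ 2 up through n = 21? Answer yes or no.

Terms b_0..b_21: 15, 12, 13, 7, 9, 14, 1, 11, 2, 5, 4, 10, 8, 3, 16, 6, 15, 12, 13, 7, 9, 14
n=2: candidate gives 13, actual b_2 = 13 ✓
n=3: candidate gives 7, actual b_3 = 7 ✓
n=4: candidate gives 9, actual b_4 = 9 ✓
n=5: candidate gives 14, actual b_5 = 14 ✓
n=6: candidate gives 1, actual b_6 = 1 ✓
n=7: candidate gives 11, actual b_7 = 11 ✓
n=8: candidate gives 2, actual b_8 = 2 ✓
n=9: candidate gives 5, actual b_9 = 5 ✓
n=10: candidate gives 4, actual b_10 = 4 ✓
n=11: candidate gives 10, actual b_11 = 10 ✓
n=12: candidate gives 8, actual b_12 = 8 ✓
n=13: candidate gives 3, actual b_13 = 3 ✓
n=14: candidate gives 16, actual b_14 = 16 ✓
n=15: candidate gives 6, actual b_15 = 6 ✓
n=16: candidate gives 15, actual b_16 = 15 ✓
n=17: candidate gives 12, actual b_17 = 12 ✓
n=18: candidate gives 13, actual b_18 = 13 ✓
n=19: candidate gives 7, actual b_19 = 7 ✓
n=20: candidate gives 9, actual b_20 = 9 ✓
n=21: candidate gives 14, actual b_21 = 14 ✓

yes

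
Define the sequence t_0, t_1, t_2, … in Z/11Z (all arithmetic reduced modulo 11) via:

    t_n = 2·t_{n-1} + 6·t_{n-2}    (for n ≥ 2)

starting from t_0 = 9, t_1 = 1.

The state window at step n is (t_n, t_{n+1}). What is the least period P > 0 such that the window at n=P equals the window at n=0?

60

n=0: window = (9, 1)
n=1: window = (1, 1)
n=2: window = (1, 8)
n=3: window = (8, 0)
n=4: window = (0, 4)
n=5: window = (4, 8)
n=6: window = (8, 7)
n=7: window = (7, 7)
n=8: window = (7, 1)
n=9: window = (1, 0)
n=10: window = (0, 6)
n=11: window = (6, 1)
n=12: window = (1, 5)
n=13: window = (5, 5)
n=14: window = (5, 7)
n=15: window = (7, 0)
n=16: window = (0, 9)
n=17: window = (9, 7)
n=18: window = (7, 2)
n=19: window = (2, 2)
n=20: window = (2, 5)
n=21: window = (5, 0)
n=22: window = (0, 8)
n=23: window = (8, 5)
n=24: window = (5, 3)
n=25: window = (3, 3)
n=26: window = (3, 2)
n=27: window = (2, 0)
n=28: window = (0, 1)
n=29: window = (1, 2)
n=30: window = (2, 10)
n=31: window = (10, 10)
n=32: window = (10, 3)
n=33: window = (3, 0)
n=34: window = (0, 7)
n=35: window = (7, 3)
n=36: window = (3, 4)
n=37: window = (4, 4)
n=38: window = (4, 10)
n=39: window = (10, 0)
n=40: window = (0, 5)
…
n=58: window = (0, 10)
n=59: window = (10, 9)
n=60: window = (9, 1)
window at n=60 equals window at n=0 → period = 60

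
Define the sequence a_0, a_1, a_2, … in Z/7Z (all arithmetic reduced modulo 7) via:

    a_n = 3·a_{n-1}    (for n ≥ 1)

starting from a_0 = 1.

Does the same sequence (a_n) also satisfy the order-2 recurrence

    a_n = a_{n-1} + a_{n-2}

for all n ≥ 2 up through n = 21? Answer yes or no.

no

Terms a_0..a_21: 1, 3, 2, 6, 4, 5, 1, 3, 2, 6, 4, 5, 1, 3, 2, 6, 4, 5, 1, 3, 2, 6
n=2: candidate gives 4, actual a_2 = 2 ✗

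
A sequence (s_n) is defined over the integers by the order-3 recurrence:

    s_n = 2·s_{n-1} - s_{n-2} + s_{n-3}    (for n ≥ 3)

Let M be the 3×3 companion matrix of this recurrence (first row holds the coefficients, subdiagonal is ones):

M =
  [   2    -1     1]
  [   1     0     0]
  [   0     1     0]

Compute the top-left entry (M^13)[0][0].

1432

(M^13)[0][0] is the top entry after applying M 13 times to the unit state (1, 0, 0). Equivalently it is h_{15} for the auxiliary sequence (h_n) obeying the same recurrence with h_2 = 1 and h_i = 0 for 0 ≤ i < 2:
h_3 = 2·1 + -1·0 + 1·0 = 2
h_4 = 2·2 + -1·1 + 1·0 = 3
h_5 = 2·3 + -1·2 + 1·1 = 5
h_6 = 2·5 + -1·3 + 1·2 = 9
h_7 = 2·9 + -1·5 + 1·3 = 16
h_8 = 2·16 + -1·9 + 1·5 = 28
h_9 = 2·28 + -1·16 + 1·9 = 49
h_10 = 2·49 + -1·28 + 1·16 = 86
h_11 = 2·86 + -1·49 + 1·28 = 151
h_12 = 2·151 + -1·86 + 1·49 = 265
h_13 = 2·265 + -1·151 + 1·86 = 465
h_14 = 2·465 + -1·265 + 1·151 = 816
h_15 = 2·816 + -1·465 + 1·265 = 1432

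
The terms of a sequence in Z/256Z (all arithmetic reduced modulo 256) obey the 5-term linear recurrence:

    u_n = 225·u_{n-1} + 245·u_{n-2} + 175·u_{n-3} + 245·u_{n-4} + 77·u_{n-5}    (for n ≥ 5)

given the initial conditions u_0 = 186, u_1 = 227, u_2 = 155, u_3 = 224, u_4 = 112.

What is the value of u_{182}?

u_5 = 225·112 + 245·224 + 175·155 + 245·227 + 77·186 = 246
u_6 = 225·246 + 245·112 + 175·224 + 245·155 + 77·227 = 36
u_7 = 225·36 + 245·246 + 175·112 + 245·224 + 77·155 = 161
u_8 = 225·161 + 245·36 + 175·246 + 245·112 + 77·224 = 175
u_9 = 225·175 + 245·161 + 175·36 + 245·246 + 77·112 = 158
u_10 = 225·158 + 245·175 + 175·161 + 245·36 + 77·246 = 218
Continuing the recurrence:
  u_11 = 90;  u_12 = 166;  u_13 = 231;  u_14 = 147;  u_15 = 116;  u_16 = 124
  u_17 = 126;  u_18 = 224;  u_19 = 117;  u_20 = 231;  u_21 = 2;  u_22 = 22
  u_23 = 130;  u_24 = 242;  u_25 = 139;  u_26 = 75;  u_27 = 104;  u_28 = 232
  u_29 = 134;  u_30 = 124;  u_31 = 233;  u_32 = 95;  u_33 = 70;  u_34 = 178
  u_35 = 170;  u_36 = 158;  u_37 = 207;  u_38 = 195;  u_39 = 188;  u_40 = 180
  u_41 = 14;  u_42 = 248;  u_43 = 253;  u_44 = 23;  u_45 = 106;  u_46 = 174
  u_47 = 210;  u_48 = 170;  u_49 = 179;  u_50 = 251;  u_51 = 112;  u_52 = 224
  u_53 = 22;  u_54 = 84;  u_55 = 177;  u_56 = 15;  u_57 = 110;  u_58 = 10
  u_59 = 250;  u_60 = 22;  u_61 = 55;  u_62 = 243;  u_63 = 132;  u_64 = 108
  u_65 = 158;  u_66 = 144;  u_67 = 5;  u_68 = 71;  u_69 = 82;  u_70 = 198
  u_71 = 34;  u_72 = 226;  u_73 = 91;  u_74 = 171;  u_75 = 248;  u_76 = 88
  u_77 = 166;  u_78 = 172;  u_79 = 249;  u_80 = 191;  u_81 = 22;  u_82 = 226
  u_83 = 74;  u_84 = 14;  u_85 = 31;  u_86 = 35;  u_87 = 204;  u_88 = 164
  u_89 = 46;  u_90 = 168;  u_91 = 141;  u_92 = 119;  u_93 = 186;  u_94 = 94
  u_95 = 114;  u_96 = 154;  u_97 = 131;  u_98 = 91;  u_99 = 0;  u_100 = 80
  u_101 = 54;  u_102 = 132;  u_103 = 193;  u_104 = 111;  u_105 = 62;  u_106 = 58
  u_107 = 154;  u_108 = 134;  u_109 = 135;  u_110 = 83;  u_111 = 148;  u_112 = 92
  u_113 = 190;  u_114 = 64;  u_115 = 149;  u_116 = 167;  u_117 = 162;  u_118 = 118
  u_119 = 194;  u_120 = 210;  u_121 = 43;  u_122 = 11;  u_123 = 136;  u_124 = 200
  u_125 = 198;  u_126 = 220;  u_127 = 9;  u_128 = 31;  u_129 = 230;  u_130 = 18
  u_131 = 234;  u_132 = 126;  u_133 = 111;  u_134 = 131;  u_135 = 220;  u_136 = 148
  u_137 = 78;  u_138 = 88;  u_139 = 29;  u_140 = 215;  u_141 = 10;  u_142 = 14
  u_143 = 18;  u_144 = 138;  u_145 = 83;  u_146 = 187;  u_147 = 144;  u_148 = 192
  u_149 = 86;  u_150 = 180;  u_151 = 209;  u_152 = 207;  u_153 = 14;  u_154 = 106
  u_155 = 58;  u_156 = 246;  u_157 = 215;  u_158 = 179;  u_159 = 164;  u_160 = 76
  u_161 = 222;  u_162 = 240;  u_163 = 37;  u_164 = 7;  u_165 = 242;  u_166 = 38
  u_167 = 98;  u_168 = 194;  u_169 = 251;  u_170 = 107;  u_171 = 24;  u_172 = 56
  u_173 = 230;  u_174 = 12;  u_175 = 25;  u_176 = 127;  u_177 = 182;  u_178 = 66
  u_179 = 138;  u_180 = 238
u_181 = 225·238 + 245·138 + 175·66 + 245·182 + 77·127 = 191
u_182 = 225·191 + 245·238 + 175·138 + 245·66 + 77·182 = 227

227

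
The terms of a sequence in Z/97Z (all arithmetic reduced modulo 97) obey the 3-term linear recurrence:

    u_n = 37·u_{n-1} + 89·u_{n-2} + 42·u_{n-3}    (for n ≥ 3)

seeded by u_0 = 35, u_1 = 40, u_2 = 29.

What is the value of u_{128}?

u_3 = 37·29 + 89·40 + 42·35 = 89
u_4 = 37·89 + 89·29 + 42·40 = 85
u_5 = 37·85 + 89·89 + 42·29 = 62
u_6 = 37·62 + 89·85 + 42·89 = 17
u_7 = 37·17 + 89·62 + 42·85 = 17
u_8 = 37·17 + 89·17 + 42·62 = 90
u_9 = 37·90 + 89·17 + 42·17 = 28
u_10 = 37·28 + 89·90 + 42·17 = 60
u_11 = 37·60 + 89·28 + 42·90 = 53
u_12 = 37·53 + 89·60 + 42·28 = 38
u_13 = 37·38 + 89·53 + 42·60 = 10
u_14 = 37·10 + 89·38 + 42·53 = 61
u_15 = 37·61 + 89·10 + 42·38 = 87
u_16 = 37·87 + 89·61 + 42·10 = 47
u_17 = 37·47 + 89·87 + 42·61 = 16
u_18 = 37·16 + 89·47 + 42·87 = 87
u_19 = 37·87 + 89·16 + 42·47 = 21
u_20 = 37·21 + 89·87 + 42·16 = 74
u_21 = 37·74 + 89·21 + 42·87 = 16
u_22 = 37·16 + 89·74 + 42·21 = 9
u_23 = 37·9 + 89·16 + 42·74 = 15
u_24 = 37·15 + 89·9 + 42·16 = 88
u_25 = 37·88 + 89·15 + 42·9 = 22
u_26 = 37·22 + 89·88 + 42·15 = 61
u_27 = 37·61 + 89·22 + 42·88 = 54
u_28 = 37·54 + 89·61 + 42·22 = 9
u_29 = 37·9 + 89·54 + 42·61 = 38
u_30 = 37·38 + 89·9 + 42·54 = 13
u_31 = 37·13 + 89·38 + 42·9 = 70
u_32 = 37·70 + 89·13 + 42·38 = 8
u_33 = 37·8 + 89·70 + 42·13 = 88
u_34 = 37·88 + 89·8 + 42·70 = 21
u_35 = 37·21 + 89·88 + 42·8 = 21
u_36 = 37·21 + 89·21 + 42·88 = 37
u_37 = 37·37 + 89·21 + 42·21 = 46
u_38 = 37·46 + 89·37 + 42·21 = 57
u_39 = 37·57 + 89·46 + 42·37 = 94
u_40 = 37·94 + 89·57 + 42·46 = 7
u_41 = 37·7 + 89·94 + 42·57 = 58
u_42 = 37·58 + 89·7 + 42·94 = 24
u_43 = 37·24 + 89·58 + 42·7 = 39
u_44 = 37·39 + 89·24 + 42·58 = 1
u_45 = 37·1 + 89·39 + 42·24 = 54
u_46 = 37·54 + 89·1 + 42·39 = 39
u_47 = 37·39 + 89·54 + 42·1 = 83
u_48 = 37·83 + 89·39 + 42·54 = 80
u_49 = 37·80 + 89·83 + 42·39 = 54
u_50 = 37·54 + 89·80 + 42·83 = 91
u_51 = 37·91 + 89·54 + 42·80 = 87
u_52 = 37·87 + 89·91 + 42·54 = 6
u_53 = 37·6 + 89·87 + 42·91 = 50
u_54 = 37·50 + 89·6 + 42·87 = 24
u_55 = 37·24 + 89·50 + 42·6 = 61
u_56 = 37·61 + 89·24 + 42·50 = 91
u_57 = 37·91 + 89·61 + 42·24 = 7
u_58 = 37·7 + 89·91 + 42·61 = 56
u_59 = 37·56 + 89·7 + 42·91 = 18
u_60 = 37·18 + 89·56 + 42·7 = 27
u_61 = 37·27 + 89·18 + 42·56 = 6
u_62 = 37·6 + 89·27 + 42·18 = 83
u_63 = 37·83 + 89·6 + 42·27 = 83
u_64 = 37·83 + 89·83 + 42·6 = 40
u_65 = 37·40 + 89·83 + 42·83 = 34
u_66 = 37·34 + 89·40 + 42·83 = 59
u_67 = 37·59 + 89·34 + 42·40 = 2
u_68 = 37·2 + 89·59 + 42·34 = 60
u_69 = 37·60 + 89·2 + 42·59 = 26
u_70 = 37·26 + 89·60 + 42·2 = 81
u_71 = 37·81 + 89·26 + 42·60 = 71
u_72 = 37·71 + 89·81 + 42·26 = 64
u_73 = 37·64 + 89·71 + 42·81 = 61
u_74 = 37·61 + 89·64 + 42·71 = 71
u_75 = 37·71 + 89·61 + 42·64 = 74
u_76 = 37·74 + 89·71 + 42·61 = 76
u_77 = 37·76 + 89·74 + 42·71 = 61
u_78 = 37·61 + 89·76 + 42·74 = 4
u_79 = 37·4 + 89·61 + 42·76 = 39
u_80 = 37·39 + 89·4 + 42·61 = 93
u_81 = 37·93 + 89·39 + 42·4 = 96
u_82 = 37·96 + 89·93 + 42·39 = 81
u_83 = 37·81 + 89·96 + 42·93 = 24
u_84 = 37·24 + 89·81 + 42·96 = 4
u_85 = 37·4 + 89·24 + 42·81 = 60
u_86 = 37·60 + 89·4 + 42·24 = 92
u_87 = 37·92 + 89·60 + 42·4 = 85
u_88 = 37·85 + 89·92 + 42·60 = 79
u_89 = 37·79 + 89·85 + 42·92 = 93
u_90 = 37·93 + 89·79 + 42·85 = 74
u_91 = 37·74 + 89·93 + 42·79 = 74
u_92 = 37·74 + 89·74 + 42·93 = 38
u_93 = 37·38 + 89·74 + 42·74 = 42
u_94 = 37·42 + 89·38 + 42·74 = 90
u_95 = 37·90 + 89·42 + 42·38 = 31
u_96 = 37·31 + 89·90 + 42·42 = 57
u_97 = 37·57 + 89·31 + 42·90 = 15
u_98 = 37·15 + 89·57 + 42·31 = 43
u_99 = 37·43 + 89·15 + 42·57 = 82
u_100 = 37·82 + 89·43 + 42·15 = 22
u_101 = 37·22 + 89·82 + 42·43 = 24
u_102 = 37·24 + 89·22 + 42·82 = 82
u_103 = 37·82 + 89·24 + 42·22 = 80
u_104 = 37·80 + 89·82 + 42·24 = 14
u_105 = 37·14 + 89·80 + 42·82 = 24
u_106 = 37·24 + 89·14 + 42·80 = 62
u_107 = 37·62 + 89·24 + 42·14 = 71
u_108 = 37·71 + 89·62 + 42·24 = 35
u_109 = 37·35 + 89·71 + 42·62 = 33
u_110 = 37·33 + 89·35 + 42·71 = 43
u_111 = 37·43 + 89·33 + 42·35 = 81
u_112 = 37·81 + 89·43 + 42·33 = 62
u_113 = 37·62 + 89·81 + 42·43 = 57
u_114 = 37·57 + 89·62 + 42·81 = 68
u_115 = 37·68 + 89·57 + 42·62 = 8
u_116 = 37·8 + 89·68 + 42·57 = 12
u_117 = 37·12 + 89·8 + 42·68 = 35
u_118 = 37·35 + 89·12 + 42·8 = 80
u_119 = 37·80 + 89·35 + 42·12 = 80
u_120 = 37·80 + 89·80 + 42·35 = 7
u_121 = 37·7 + 89·80 + 42·80 = 69
u_122 = 37·69 + 89·7 + 42·80 = 37
u_123 = 37·37 + 89·69 + 42·7 = 44
u_124 = 37·44 + 89·37 + 42·69 = 59
u_125 = 37·59 + 89·44 + 42·37 = 87
u_126 = 37·87 + 89·59 + 42·44 = 36
u_127 = 37·36 + 89·87 + 42·59 = 10
u_128 = 37·10 + 89·36 + 42·87 = 50

50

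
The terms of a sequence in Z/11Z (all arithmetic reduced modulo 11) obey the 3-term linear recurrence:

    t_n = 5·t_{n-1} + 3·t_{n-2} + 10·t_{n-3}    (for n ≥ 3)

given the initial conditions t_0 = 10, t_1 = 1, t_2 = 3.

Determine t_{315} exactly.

t_3 = 5·3 + 3·1 + 10·10 = 8
t_4 = 5·8 + 3·3 + 10·1 = 4
t_5 = 5·4 + 3·8 + 10·3 = 8
t_6 = 5·8 + 3·4 + 10·8 = 0
t_7 = 5·0 + 3·8 + 10·4 = 9
t_8 = 5·9 + 3·0 + 10·8 = 4
t_9 = 5·4 + 3·9 + 10·0 = 3
t_10 = 5·3 + 3·4 + 10·9 = 7
t_11 = 5·7 + 3·3 + 10·4 = 7
t_12 = 5·7 + 3·7 + 10·3 = 9
t_13 = 5·9 + 3·7 + 10·7 = 4
t_14 = 5·4 + 3·9 + 10·7 = 7
t_15 = 5·7 + 3·4 + 10·9 = 5
t_16 = 5·5 + 3·7 + 10·4 = 9
t_17 = 5·9 + 3·5 + 10·7 = 9
t_18 = 5·9 + 3·9 + 10·5 = 1
t_19 = 5·1 + 3·9 + 10·9 = 1
t_20 = 5·1 + 3·1 + 10·9 = 10
t_21 = 5·10 + 3·1 + 10·1 = 8
t_22 = 5·8 + 3·10 + 10·1 = 3
t_23 = 5·3 + 3·8 + 10·10 = 7
t_24 = 5·7 + 3·3 + 10·8 = 3
t_25 = 5·3 + 3·7 + 10·3 = 0
t_26 = 5·0 + 3·3 + 10·7 = 2
t_27 = 5·2 + 3·0 + 10·3 = 7
t_28 = 5·7 + 3·2 + 10·0 = 8
t_29 = 5·8 + 3·7 + 10·2 = 4
t_30 = 5·4 + 3·8 + 10·7 = 4
t_31 = 5·4 + 3·4 + 10·8 = 2
t_32 = 5·2 + 3·4 + 10·4 = 7
t_33 = 5·7 + 3·2 + 10·4 = 4
t_34 = 5·4 + 3·7 + 10·2 = 6
t_35 = 5·6 + 3·4 + 10·7 = 2
t_36 = 5·2 + 3·6 + 10·4 = 2
t_37 = 5·2 + 3·2 + 10·6 = 10
t_38 = 5·10 + 3·2 + 10·2 = 10
t_39 = 5·10 + 3·10 + 10·2 = 1
t_40 = 5·1 + 3·10 + 10·10 = 3
(t_38, t_39, t_40) = (10, 1, 3) = (t_0, t_1, t_2), so the sequence has period 38.
315 ≡ 11 (mod 38), hence t_315 = t_11 = 7.

7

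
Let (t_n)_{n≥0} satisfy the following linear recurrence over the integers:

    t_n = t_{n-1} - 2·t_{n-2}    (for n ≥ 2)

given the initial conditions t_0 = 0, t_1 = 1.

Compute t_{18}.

85

t_2 = 1·1 + -2·0 = 1
t_3 = 1·1 + -2·1 = -1
t_4 = 1·-1 + -2·1 = -3
t_5 = 1·-3 + -2·-1 = -1
t_6 = 1·-1 + -2·-3 = 5
t_7 = 1·5 + -2·-1 = 7
t_8 = 1·7 + -2·5 = -3
t_9 = 1·-3 + -2·7 = -17
t_10 = 1·-17 + -2·-3 = -11
t_11 = 1·-11 + -2·-17 = 23
t_12 = 1·23 + -2·-11 = 45
t_13 = 1·45 + -2·23 = -1
t_14 = 1·-1 + -2·45 = -91
t_15 = 1·-91 + -2·-1 = -89
t_16 = 1·-89 + -2·-91 = 93
t_17 = 1·93 + -2·-89 = 271
t_18 = 1·271 + -2·93 = 85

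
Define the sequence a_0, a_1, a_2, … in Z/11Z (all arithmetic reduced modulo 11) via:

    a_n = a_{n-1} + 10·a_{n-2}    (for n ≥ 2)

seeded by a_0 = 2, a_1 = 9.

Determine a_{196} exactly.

2

a_2 = 1·9 + 10·2 = 7
a_3 = 1·7 + 10·9 = 9
a_4 = 1·9 + 10·7 = 2
a_5 = 1·2 + 10·9 = 4
a_6 = 1·4 + 10·2 = 2
a_7 = 1·2 + 10·4 = 9
(a_6, a_7) = (2, 9) = (a_0, a_1), so the sequence has period 6.
196 ≡ 4 (mod 6), hence a_196 = a_4 = 2.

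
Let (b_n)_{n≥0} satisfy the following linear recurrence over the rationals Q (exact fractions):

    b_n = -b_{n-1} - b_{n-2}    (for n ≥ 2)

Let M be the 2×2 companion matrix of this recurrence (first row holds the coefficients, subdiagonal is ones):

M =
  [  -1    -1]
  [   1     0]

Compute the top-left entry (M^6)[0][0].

1

(M^6)[0][0] is the top entry after applying M 6 times to the unit state (1, 0). Equivalently it is h_{7} for the auxiliary sequence (h_n) obeying the same recurrence with h_1 = 1 and h_i = 0 for 0 ≤ i < 1:
h_2 = -1·1 + -1·0 = -1
h_3 = -1·-1 + -1·1 = 0
h_4 = -1·0 + -1·-1 = 1
(h_3, h_4) = (0, 1) = (h_0, h_1), so the sequence has period 3.
7 ≡ 1 (mod 3), hence h_7 = h_1 = 1.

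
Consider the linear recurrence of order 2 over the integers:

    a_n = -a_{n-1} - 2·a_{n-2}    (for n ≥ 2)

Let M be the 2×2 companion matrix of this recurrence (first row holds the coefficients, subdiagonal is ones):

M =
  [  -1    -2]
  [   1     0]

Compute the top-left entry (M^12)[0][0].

(M^12)[0][0] is the top entry after applying M 12 times to the unit state (1, 0). Equivalently it is h_{13} for the auxiliary sequence (h_n) obeying the same recurrence with h_1 = 1 and h_i = 0 for 0 ≤ i < 1:
h_2 = -1·1 + -2·0 = -1
h_3 = -1·-1 + -2·1 = -1
h_4 = -1·-1 + -2·-1 = 3
h_5 = -1·3 + -2·-1 = -1
h_6 = -1·-1 + -2·3 = -5
h_7 = -1·-5 + -2·-1 = 7
h_8 = -1·7 + -2·-5 = 3
h_9 = -1·3 + -2·7 = -17
h_10 = -1·-17 + -2·3 = 11
h_11 = -1·11 + -2·-17 = 23
h_12 = -1·23 + -2·11 = -45
h_13 = -1·-45 + -2·23 = -1

-1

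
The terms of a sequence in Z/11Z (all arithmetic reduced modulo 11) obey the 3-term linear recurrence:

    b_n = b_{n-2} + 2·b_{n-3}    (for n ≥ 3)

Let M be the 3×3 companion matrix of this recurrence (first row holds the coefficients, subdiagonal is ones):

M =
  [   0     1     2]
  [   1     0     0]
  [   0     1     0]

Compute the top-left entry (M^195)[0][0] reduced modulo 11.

(M^195)[0][0] is the top entry after applying M 195 times to the unit state (1, 0, 0). Equivalently it is h_{197} for the auxiliary sequence (h_n) obeying the same recurrence with h_2 = 1 and h_i = 0 for 0 ≤ i < 2:
h_3 = 0·1 + 1·0 + 2·0 = 0
h_4 = 0·0 + 1·1 + 2·0 = 1
h_5 = 0·1 + 1·0 + 2·1 = 2
h_6 = 0·2 + 1·1 + 2·0 = 1
h_7 = 0·1 + 1·2 + 2·1 = 4
h_8 = 0·4 + 1·1 + 2·2 = 5
Continuing the recurrence:
  h_9 = 6;  h_10 = 2;  h_11 = 5;  h_12 = 3;  h_13 = 9;  h_14 = 2
  h_15 = 4;  h_16 = 9;  h_17 = 8;  h_18 = 6;  h_19 = 4;  h_20 = 0
  h_21 = 5;  h_22 = 8;  h_23 = 5;  h_24 = 7;  h_25 = 10;  h_26 = 6
  h_27 = 2;  h_28 = 4;  h_29 = 3;  h_30 = 8;  h_31 = 0;  h_32 = 3
  h_33 = 5;  h_34 = 3;  h_35 = 0;  h_36 = 2;  h_37 = 6;  h_38 = 2
  h_39 = 10;  h_40 = 3;  h_41 = 3;  h_42 = 1;  h_43 = 9;  h_44 = 7
  h_45 = 0;  h_46 = 3;  h_47 = 3;  h_48 = 3;  h_49 = 9;  h_50 = 9
  h_51 = 4;  h_52 = 5;  h_53 = 0;  h_54 = 2;  h_55 = 10;  h_56 = 2
  h_57 = 3;  h_58 = 0;  h_59 = 7;  h_60 = 6;  h_61 = 7;  h_62 = 9
  h_63 = 8;  h_64 = 1;  h_65 = 4;  h_66 = 6;  h_67 = 6;  h_68 = 3
  h_69 = 7;  h_70 = 4;  h_71 = 2;  h_72 = 7;  h_73 = 10;  h_74 = 0
  h_75 = 2;  h_76 = 9;  h_77 = 2;  h_78 = 2;  h_79 = 9;  h_80 = 6
  h_81 = 2;  h_82 = 2;  h_83 = 3;  h_84 = 6;  h_85 = 7;  h_86 = 1
  h_87 = 8;  h_88 = 4;  h_89 = 10;  h_90 = 9;  h_91 = 7;  h_92 = 7
  h_93 = 3;  h_94 = 10;  h_95 = 6;  h_96 = 5;  h_97 = 4;  h_98 = 6
  h_99 = 3;  h_100 = 3;  h_101 = 4;  h_102 = 9;  h_103 = 10;  h_104 = 6
  h_105 = 6;  h_106 = 4;  h_107 = 7;  h_108 = 5;  h_109 = 4;  h_110 = 8
  h_111 = 3;  h_112 = 5;  h_113 = 8;  h_114 = 0;  h_115 = 7;  h_116 = 5
  h_117 = 7;  h_118 = 8;  h_119 = 6;  h_120 = 0;  h_121 = 0;  h_122 = 1
  h_123 = 0;  h_124 = 1;  h_125 = 2;  h_126 = 1;  h_127 = 4;  h_128 = 5
  h_129 = 6;  h_130 = 2;  h_131 = 5;  h_132 = 3;  h_133 = 9;  h_134 = 2
  h_135 = 4;  h_136 = 9;  h_137 = 8;  h_138 = 6;  h_139 = 4;  h_140 = 0
  h_141 = 5;  h_142 = 8;  h_143 = 5;  h_144 = 7;  h_145 = 10;  h_146 = 6
  h_147 = 2;  h_148 = 4;  h_149 = 3;  h_150 = 8;  h_151 = 0;  h_152 = 3
  h_153 = 5;  h_154 = 3;  h_155 = 0;  h_156 = 2;  h_157 = 6;  h_158 = 2
  h_159 = 10;  h_160 = 3;  h_161 = 3;  h_162 = 1;  h_163 = 9;  h_164 = 7
  h_165 = 0;  h_166 = 3;  h_167 = 3;  h_168 = 3;  h_169 = 9;  h_170 = 9
  h_171 = 4;  h_172 = 5;  h_173 = 0;  h_174 = 2;  h_175 = 10;  h_176 = 2
  h_177 = 3;  h_178 = 0;  h_179 = 7;  h_180 = 6;  h_181 = 7;  h_182 = 9
  h_183 = 8;  h_184 = 1;  h_185 = 4;  h_186 = 6;  h_187 = 6;  h_188 = 3
  h_189 = 7;  h_190 = 4;  h_191 = 2;  h_192 = 7;  h_193 = 10;  h_194 = 0
  h_195 = 2
h_196 = 0·2 + 1·0 + 2·10 = 9
h_197 = 0·9 + 1·2 + 2·0 = 2

2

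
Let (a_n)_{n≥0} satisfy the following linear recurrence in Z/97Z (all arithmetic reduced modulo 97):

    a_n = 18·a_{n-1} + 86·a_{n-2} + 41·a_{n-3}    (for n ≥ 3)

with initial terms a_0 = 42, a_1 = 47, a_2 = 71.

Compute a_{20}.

a_3 = 18·71 + 86·47 + 41·42 = 58
a_4 = 18·58 + 86·71 + 41·47 = 56
a_5 = 18·56 + 86·58 + 41·71 = 80
a_6 = 18·80 + 86·56 + 41·58 = 1
a_7 = 18·1 + 86·80 + 41·56 = 76
a_8 = 18·76 + 86·1 + 41·80 = 78
a_9 = 18·78 + 86·76 + 41·1 = 27
a_10 = 18·27 + 86·78 + 41·76 = 28
a_11 = 18·28 + 86·27 + 41·78 = 10
a_12 = 18·10 + 86·28 + 41·27 = 9
a_13 = 18·9 + 86·10 + 41·28 = 36
a_14 = 18·36 + 86·9 + 41·10 = 86
a_15 = 18·86 + 86·36 + 41·9 = 66
a_16 = 18·66 + 86·86 + 41·36 = 69
a_17 = 18·69 + 86·66 + 41·86 = 65
a_18 = 18·65 + 86·69 + 41·66 = 13
a_19 = 18·13 + 86·65 + 41·69 = 20
a_20 = 18·20 + 86·13 + 41·65 = 69

69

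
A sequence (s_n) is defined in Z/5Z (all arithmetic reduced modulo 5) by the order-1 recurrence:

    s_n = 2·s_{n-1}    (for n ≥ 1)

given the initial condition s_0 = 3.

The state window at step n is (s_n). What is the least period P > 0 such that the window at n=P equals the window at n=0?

4

n=0: window = (3)
n=1: window = (1)
n=2: window = (2)
n=3: window = (4)
n=4: window = (3)
window at n=4 equals window at n=0 → period = 4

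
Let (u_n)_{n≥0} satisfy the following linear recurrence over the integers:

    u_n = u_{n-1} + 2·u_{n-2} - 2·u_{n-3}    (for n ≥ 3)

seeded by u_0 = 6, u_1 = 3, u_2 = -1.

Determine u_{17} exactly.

u_3 = 1·-1 + 2·3 + -2·6 = -7
u_4 = 1·-7 + 2·-1 + -2·3 = -15
u_5 = 1·-15 + 2·-7 + -2·-1 = -27
u_6 = 1·-27 + 2·-15 + -2·-7 = -43
u_7 = 1·-43 + 2·-27 + -2·-15 = -67
u_8 = 1·-67 + 2·-43 + -2·-27 = -99
u_9 = 1·-99 + 2·-67 + -2·-43 = -147
u_10 = 1·-147 + 2·-99 + -2·-67 = -211
u_11 = 1·-211 + 2·-147 + -2·-99 = -307
u_12 = 1·-307 + 2·-211 + -2·-147 = -435
u_13 = 1·-435 + 2·-307 + -2·-211 = -627
u_14 = 1·-627 + 2·-435 + -2·-307 = -883
u_15 = 1·-883 + 2·-627 + -2·-435 = -1267
u_16 = 1·-1267 + 2·-883 + -2·-627 = -1779
u_17 = 1·-1779 + 2·-1267 + -2·-883 = -2547

-2547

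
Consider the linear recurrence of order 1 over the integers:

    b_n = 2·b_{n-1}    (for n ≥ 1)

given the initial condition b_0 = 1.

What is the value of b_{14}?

b_1 = 2·1 = 2
b_2 = 2·2 = 4
b_3 = 2·4 = 8
b_4 = 2·8 = 16
b_5 = 2·16 = 32
b_6 = 2·32 = 64
b_7 = 2·64 = 128
b_8 = 2·128 = 256
b_9 = 2·256 = 512
b_10 = 2·512 = 1024
b_11 = 2·1024 = 2048
b_12 = 2·2048 = 4096
b_13 = 2·4096 = 8192
b_14 = 2·8192 = 16384

16384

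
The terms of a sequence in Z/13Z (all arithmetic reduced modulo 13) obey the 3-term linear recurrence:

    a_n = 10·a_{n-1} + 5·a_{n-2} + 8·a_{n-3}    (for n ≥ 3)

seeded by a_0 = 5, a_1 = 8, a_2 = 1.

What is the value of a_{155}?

6

a_3 = 10·1 + 5·8 + 8·5 = 12
a_4 = 10·12 + 5·1 + 8·8 = 7
a_5 = 10·7 + 5·12 + 8·1 = 8
a_6 = 10·8 + 5·7 + 8·12 = 3
a_7 = 10·3 + 5·8 + 8·7 = 9
a_8 = 10·9 + 5·3 + 8·8 = 0
a_9 = 10·0 + 5·9 + 8·3 = 4
a_10 = 10·4 + 5·0 + 8·9 = 8
a_11 = 10·8 + 5·4 + 8·0 = 9
a_12 = 10·9 + 5·8 + 8·4 = 6
a_13 = 10·6 + 5·9 + 8·8 = 0
a_14 = 10·0 + 5·6 + 8·9 = 11
a_15 = 10·11 + 5·0 + 8·6 = 2
a_16 = 10·2 + 5·11 + 8·0 = 10
a_17 = 10·10 + 5·2 + 8·11 = 3
a_18 = 10·3 + 5·10 + 8·2 = 5
a_19 = 10·5 + 5·3 + 8·10 = 2
a_20 = 10·2 + 5·5 + 8·3 = 4
a_21 = 10·4 + 5·2 + 8·5 = 12
a_22 = 10·12 + 5·4 + 8·2 = 0
a_23 = 10·0 + 5·12 + 8·4 = 1
a_24 = 10·1 + 5·0 + 8·12 = 2
a_25 = 10·2 + 5·1 + 8·0 = 12
a_26 = 10·12 + 5·2 + 8·1 = 8
a_27 = 10·8 + 5·12 + 8·2 = 0
a_28 = 10·0 + 5·8 + 8·12 = 6
a_29 = 10·6 + 5·0 + 8·8 = 7
a_30 = 10·7 + 5·6 + 8·0 = 9
a_31 = 10·9 + 5·7 + 8·6 = 4
a_32 = 10·4 + 5·9 + 8·7 = 11
a_33 = 10·11 + 5·4 + 8·9 = 7
a_34 = 10·7 + 5·11 + 8·4 = 1
a_35 = 10·1 + 5·7 + 8·11 = 3
a_36 = 10·3 + 5·1 + 8·7 = 0
a_37 = 10·0 + 5·3 + 8·1 = 10
a_38 = 10·10 + 5·0 + 8·3 = 7
a_39 = 10·7 + 5·10 + 8·0 = 3
a_40 = 10·3 + 5·7 + 8·10 = 2
a_41 = 10·2 + 5·3 + 8·7 = 0
a_42 = 10·0 + 5·2 + 8·3 = 8
a_43 = 10·8 + 5·0 + 8·2 = 5
a_44 = 10·5 + 5·8 + 8·0 = 12
a_45 = 10·12 + 5·5 + 8·8 = 1
a_46 = 10·1 + 5·12 + 8·5 = 6
a_47 = 10·6 + 5·1 + 8·12 = 5
a_48 = 10·5 + 5·6 + 8·1 = 10
a_49 = 10·10 + 5·5 + 8·6 = 4
a_50 = 10·4 + 5·10 + 8·5 = 0
a_51 = 10·0 + 5·4 + 8·10 = 9
a_52 = 10·9 + 5·0 + 8·4 = 5
a_53 = 10·5 + 5·9 + 8·0 = 4
a_54 = 10·4 + 5·5 + 8·9 = 7
a_55 = 10·7 + 5·4 + 8·5 = 0
a_56 = 10·0 + 5·7 + 8·4 = 2
a_57 = 10·2 + 5·0 + 8·7 = 11
a_58 = 10·11 + 5·2 + 8·0 = 3
a_59 = 10·3 + 5·11 + 8·2 = 10
a_60 = 10·10 + 5·3 + 8·11 = 8
a_61 = 10·8 + 5·10 + 8·3 = 11
a_62 = 10·11 + 5·8 + 8·10 = 9
a_63 = 10·9 + 5·11 + 8·8 = 1
a_64 = 10·1 + 5·9 + 8·11 = 0
a_65 = 10·0 + 5·1 + 8·9 = 12
a_66 = 10·12 + 5·0 + 8·1 = 11
a_67 = 10·11 + 5·12 + 8·0 = 1
a_68 = 10·1 + 5·11 + 8·12 = 5
a_69 = 10·5 + 5·1 + 8·11 = 0
a_70 = 10·0 + 5·5 + 8·1 = 7
a_71 = 10·7 + 5·0 + 8·5 = 6
a_72 = 10·6 + 5·7 + 8·0 = 4
a_73 = 10·4 + 5·6 + 8·7 = 9
a_74 = 10·9 + 5·4 + 8·6 = 2
a_75 = 10·2 + 5·9 + 8·4 = 6
a_76 = 10·6 + 5·2 + 8·9 = 12
a_77 = 10·12 + 5·6 + 8·2 = 10
a_78 = 10·10 + 5·12 + 8·6 = 0
a_79 = 10·0 + 5·10 + 8·12 = 3
a_80 = 10·3 + 5·0 + 8·10 = 6
a_81 = 10·6 + 5·3 + 8·0 = 10
a_82 = 10·10 + 5·6 + 8·3 = 11
a_83 = 10·11 + 5·10 + 8·6 = 0
a_84 = 10·0 + 5·11 + 8·10 = 5
a_85 = 10·5 + 5·0 + 8·11 = 8
a_86 = 10·8 + 5·5 + 8·0 = 1
a_87 = 10·1 + 5·8 + 8·5 = 12
a_88 = 10·12 + 5·1 + 8·8 = 7
a_89 = 10·7 + 5·12 + 8·1 = 8
a_90 = 10·8 + 5·7 + 8·12 = 3
a_91 = 10·3 + 5·8 + 8·7 = 9
a_92 = 10·9 + 5·3 + 8·8 = 0
a_93 = 10·0 + 5·9 + 8·3 = 4
a_94 = 10·4 + 5·0 + 8·9 = 8
a_95 = 10·8 + 5·4 + 8·0 = 9
a_96 = 10·9 + 5·8 + 8·4 = 6
a_97 = 10·6 + 5·9 + 8·8 = 0
a_98 = 10·0 + 5·6 + 8·9 = 11
a_99 = 10·11 + 5·0 + 8·6 = 2
a_100 = 10·2 + 5·11 + 8·0 = 10
a_101 = 10·10 + 5·2 + 8·11 = 3
a_102 = 10·3 + 5·10 + 8·2 = 5
a_103 = 10·5 + 5·3 + 8·10 = 2
a_104 = 10·2 + 5·5 + 8·3 = 4
a_105 = 10·4 + 5·2 + 8·5 = 12
a_106 = 10·12 + 5·4 + 8·2 = 0
a_107 = 10·0 + 5·12 + 8·4 = 1
a_108 = 10·1 + 5·0 + 8·12 = 2
a_109 = 10·2 + 5·1 + 8·0 = 12
a_110 = 10·12 + 5·2 + 8·1 = 8
a_111 = 10·8 + 5·12 + 8·2 = 0
a_112 = 10·0 + 5·8 + 8·12 = 6
a_113 = 10·6 + 5·0 + 8·8 = 7
a_114 = 10·7 + 5·6 + 8·0 = 9
a_115 = 10·9 + 5·7 + 8·6 = 4
a_116 = 10·4 + 5·9 + 8·7 = 11
a_117 = 10·11 + 5·4 + 8·9 = 7
a_118 = 10·7 + 5·11 + 8·4 = 1
a_119 = 10·1 + 5·7 + 8·11 = 3
a_120 = 10·3 + 5·1 + 8·7 = 0
a_121 = 10·0 + 5·3 + 8·1 = 10
a_122 = 10·10 + 5·0 + 8·3 = 7
a_123 = 10·7 + 5·10 + 8·0 = 3
a_124 = 10·3 + 5·7 + 8·10 = 2
a_125 = 10·2 + 5·3 + 8·7 = 0
a_126 = 10·0 + 5·2 + 8·3 = 8
a_127 = 10·8 + 5·0 + 8·2 = 5
a_128 = 10·5 + 5·8 + 8·0 = 12
a_129 = 10·12 + 5·5 + 8·8 = 1
a_130 = 10·1 + 5·12 + 8·5 = 6
a_131 = 10·6 + 5·1 + 8·12 = 5
a_132 = 10·5 + 5·6 + 8·1 = 10
a_133 = 10·10 + 5·5 + 8·6 = 4
a_134 = 10·4 + 5·10 + 8·5 = 0
a_135 = 10·0 + 5·4 + 8·10 = 9
a_136 = 10·9 + 5·0 + 8·4 = 5
a_137 = 10·5 + 5·9 + 8·0 = 4
a_138 = 10·4 + 5·5 + 8·9 = 7
a_139 = 10·7 + 5·4 + 8·5 = 0
a_140 = 10·0 + 5·7 + 8·4 = 2
a_141 = 10·2 + 5·0 + 8·7 = 11
a_142 = 10·11 + 5·2 + 8·0 = 3
a_143 = 10·3 + 5·11 + 8·2 = 10
a_144 = 10·10 + 5·3 + 8·11 = 8
a_145 = 10·8 + 5·10 + 8·3 = 11
a_146 = 10·11 + 5·8 + 8·10 = 9
a_147 = 10·9 + 5·11 + 8·8 = 1
a_148 = 10·1 + 5·9 + 8·11 = 0
a_149 = 10·0 + 5·1 + 8·9 = 12
a_150 = 10·12 + 5·0 + 8·1 = 11
a_151 = 10·11 + 5·12 + 8·0 = 1
a_152 = 10·1 + 5·11 + 8·12 = 5
a_153 = 10·5 + 5·1 + 8·11 = 0
a_154 = 10·0 + 5·5 + 8·1 = 7
a_155 = 10·7 + 5·0 + 8·5 = 6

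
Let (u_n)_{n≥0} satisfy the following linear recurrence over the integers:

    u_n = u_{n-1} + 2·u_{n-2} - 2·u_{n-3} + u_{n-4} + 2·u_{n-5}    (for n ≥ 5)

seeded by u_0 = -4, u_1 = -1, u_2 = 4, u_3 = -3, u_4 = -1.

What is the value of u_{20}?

u_5 = 1·-1 + 2·-3 + -2·4 + 1·-1 + 2·-4 = -24
u_6 = 1·-24 + 2·-1 + -2·-3 + 1·4 + 2·-1 = -18
u_7 = 1·-18 + 2·-24 + -2·-1 + 1·-3 + 2·4 = -59
u_8 = 1·-59 + 2·-18 + -2·-24 + 1·-1 + 2·-3 = -54
u_9 = 1·-54 + 2·-59 + -2·-18 + 1·-24 + 2·-1 = -162
u_10 = 1·-162 + 2·-54 + -2·-59 + 1·-18 + 2·-24 = -218
u_11 = 1·-218 + 2·-162 + -2·-54 + 1·-59 + 2·-18 = -529
u_12 = 1·-529 + 2·-218 + -2·-162 + 1·-54 + 2·-59 = -813
u_13 = 1·-813 + 2·-529 + -2·-218 + 1·-162 + 2·-54 = -1705
u_14 = 1·-1705 + 2·-813 + -2·-529 + 1·-218 + 2·-162 = -2815
u_15 = 1·-2815 + 2·-1705 + -2·-813 + 1·-529 + 2·-218 = -5564
u_16 = 1·-5564 + 2·-2815 + -2·-1705 + 1·-813 + 2·-529 = -9655
u_17 = 1·-9655 + 2·-5564 + -2·-2815 + 1·-1705 + 2·-813 = -18484
u_18 = 1·-18484 + 2·-9655 + -2·-5564 + 1·-2815 + 2·-1705 = -32891
u_19 = 1·-32891 + 2·-18484 + -2·-9655 + 1·-5564 + 2·-2815 = -61743
u_20 = 1·-61743 + 2·-32891 + -2·-18484 + 1·-9655 + 2·-5564 = -111340

-111340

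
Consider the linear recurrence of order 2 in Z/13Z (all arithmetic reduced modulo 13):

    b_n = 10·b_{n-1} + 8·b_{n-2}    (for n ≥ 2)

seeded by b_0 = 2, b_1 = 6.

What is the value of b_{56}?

b_2 = 10·6 + 8·2 = 11
b_3 = 10·11 + 8·6 = 2
b_4 = 10·2 + 8·11 = 4
b_5 = 10·4 + 8·2 = 4
b_6 = 10·4 + 8·4 = 7
b_7 = 10·7 + 8·4 = 11
b_8 = 10·11 + 8·7 = 10
b_9 = 10·10 + 8·11 = 6
b_10 = 10·6 + 8·10 = 10
b_11 = 10·10 + 8·6 = 5
b_12 = 10·5 + 8·10 = 0
b_13 = 10·0 + 8·5 = 1
b_14 = 10·1 + 8·0 = 10
b_15 = 10·10 + 8·1 = 4
b_16 = 10·4 + 8·10 = 3
b_17 = 10·3 + 8·4 = 10
b_18 = 10·10 + 8·3 = 7
b_19 = 10·7 + 8·10 = 7
b_20 = 10·7 + 8·7 = 9
b_21 = 10·9 + 8·7 = 3
b_22 = 10·3 + 8·9 = 11
b_23 = 10·11 + 8·3 = 4
b_24 = 10·4 + 8·11 = 11
b_25 = 10·11 + 8·4 = 12
b_26 = 10·12 + 8·11 = 0
b_27 = 10·0 + 8·12 = 5
b_28 = 10·5 + 8·0 = 11
b_29 = 10·11 + 8·5 = 7
b_30 = 10·7 + 8·11 = 2
b_31 = 10·2 + 8·7 = 11
b_32 = 10·11 + 8·2 = 9
b_33 = 10·9 + 8·11 = 9
b_34 = 10·9 + 8·9 = 6
b_35 = 10·6 + 8·9 = 2
b_36 = 10·2 + 8·6 = 3
b_37 = 10·3 + 8·2 = 7
b_38 = 10·7 + 8·3 = 3
b_39 = 10·3 + 8·7 = 8
b_40 = 10·8 + 8·3 = 0
b_41 = 10·0 + 8·8 = 12
b_42 = 10·12 + 8·0 = 3
b_43 = 10·3 + 8·12 = 9
b_44 = 10·9 + 8·3 = 10
b_45 = 10·10 + 8·9 = 3
b_46 = 10·3 + 8·10 = 6
b_47 = 10·6 + 8·3 = 6
b_48 = 10·6 + 8·6 = 4
b_49 = 10·4 + 8·6 = 10
b_50 = 10·10 + 8·4 = 2
b_51 = 10·2 + 8·10 = 9
b_52 = 10·9 + 8·2 = 2
b_53 = 10·2 + 8·9 = 1
b_54 = 10·1 + 8·2 = 0
b_55 = 10·0 + 8·1 = 8
b_56 = 10·8 + 8·0 = 2

2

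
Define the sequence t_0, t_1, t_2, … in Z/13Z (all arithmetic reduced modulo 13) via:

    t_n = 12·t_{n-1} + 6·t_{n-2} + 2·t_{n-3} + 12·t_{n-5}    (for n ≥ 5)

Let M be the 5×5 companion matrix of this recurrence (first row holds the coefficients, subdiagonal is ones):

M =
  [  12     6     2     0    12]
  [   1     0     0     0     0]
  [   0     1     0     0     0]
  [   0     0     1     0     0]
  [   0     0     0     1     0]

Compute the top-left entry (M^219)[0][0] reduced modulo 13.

12

(M^219)[0][0] is the top entry after applying M 219 times to the unit state (1, 0, 0, 0, 0). Equivalently it is h_{223} for the auxiliary sequence (h_n) obeying the same recurrence with h_4 = 1 and h_i = 0 for 0 ≤ i < 4:
h_5 = 12·1 + 6·0 + 2·0 + 0·0 + 12·0 = 12
h_6 = 12·12 + 6·1 + 2·0 + 0·0 + 12·0 = 7
h_7 = 12·7 + 6·12 + 2·1 + 0·0 + 12·0 = 2
h_8 = 12·2 + 6·7 + 2·12 + 0·1 + 12·0 = 12
h_9 = 12·12 + 6·2 + 2·7 + 0·12 + 12·1 = 0
h_10 = 12·0 + 6·12 + 2·2 + 0·7 + 12·12 = 12
Continuing the recurrence:
  h_11 = 5;  h_12 = 0;  h_13 = 3;  h_14 = 7;  h_15 = 12;  h_16 = 5
  h_17 = 3;  h_18 = 9;  h_19 = 12;  h_20 = 10;  h_21 = 10;  h_22 = 6
  h_23 = 0;  h_24 = 5;  h_25 = 10;  h_26 = 10;  h_27 = 2;  h_28 = 0
  h_29 = 1;  h_30 = 6;  h_31 = 3;  h_32 = 7;  h_33 = 10;  h_34 = 11
  h_35 = 5;  h_36 = 0;  h_37 = 6;  h_38 = 7;  h_39 = 5;  h_40 = 5
  h_41 = 0;  h_42 = 8;  h_43 = 8;  h_44 = 9;  h_45 = 11;  h_46 = 7
  h_47 = 4;  h_48 = 0;  h_49 = 3;  h_50 = 7;  h_51 = 4;  h_52 = 1
  h_53 = 11;  h_54 = 0;  h_55 = 9;  h_56 = 9;  h_57 = 5;  h_58 = 4
  h_59 = 5;  h_60 = 7;  h_61 = 9;  h_62 = 12;  h_63 = 0;  h_64 = 7
  h_65 = 10;  h_66 = 10;  h_67 = 0;  h_68 = 2;  h_69 = 11;  h_70 = 4
  h_71 = 4;  h_72 = 3;  h_73 = 1;  h_74 = 1;  h_75 = 7;  h_76 = 10
  h_77 = 5;  h_78 = 3;  h_79 = 7;  h_80 = 1;  h_81 = 11;  h_82 = 4
  h_83 = 9;  h_84 = 4;  h_85 = 5;  h_86 = 0;  h_87 = 8;  h_88 = 6
  h_89 = 12;  h_90 = 9;  h_91 = 10;  h_92 = 8;  h_93 = 12;  h_94 = 5
  h_95 = 9;  h_96 = 9;  h_97 = 8;  h_98 = 0;  h_99 = 9;  h_100 = 11
  h_101 = 8;  h_102 = 3;  h_103 = 2;  h_104 = 10;  h_105 = 10;  h_106 = 7
  h_107 = 5;  h_108 = 3;  h_109 = 5;  h_110 = 0;  h_111 = 3;  h_112 = 2
  h_113 = 0;  h_114 = 0;  h_115 = 4;  h_116 = 6;  h_117 = 3;  h_118 = 2
  h_119 = 2;  h_120 = 12;  h_121 = 11;  h_122 = 10;  h_123 = 0;  h_124 = 2
  h_125 = 6;  h_126 = 8;  h_127 = 9;  h_128 = 12;  h_129 = 4;  h_130 = 2
  h_131 = 12;  h_132 = 12;  h_133 = 0;  h_134 = 1;  h_135 = 8;  h_136 = 12
  h_137 = 0;  h_138 = 10;  h_139 = 0;  h_140 = 0;  h_141 = 8;  h_142 = 5
  h_143 = 7;  h_144 = 0;  h_145 = 0;  h_146 = 6;  h_147 = 2;  h_148 = 1
  h_149 = 10;  h_150 = 0;  h_151 = 4;  h_152 = 1;  h_153 = 9;  h_154 = 8
  h_155 = 9;  h_156 = 1;  h_157 = 3;  h_158 = 12;  h_159 = 0;  h_160 = 4
  h_161 = 6;  h_162 = 2;  h_163 = 4;  h_164 = 7;  h_165 = 4;  h_166 = 1
  h_167 = 9;  h_168 = 1;  h_169 = 9;  h_170 = 11;  h_171 = 5;  h_172 = 5
  h_173 = 7;  h_174 = 11;  h_175 = 4;  h_176 = 6;  h_177 = 9;  h_178 = 2
  h_179 = 1;  h_180 = 12;  h_181 = 5;  h_182 = 8;  h_183 = 5;  h_184 = 0
  h_185 = 8;  h_186 = 10;  h_187 = 4;  h_188 = 2;  h_189 = 3;  h_190 = 9
  h_191 = 3;  h_192 = 1;  h_193 = 7;  h_194 = 2;  h_195 = 7;  h_196 = 3
  h_197 = 3;  h_198 = 9;  h_199 = 0;  h_200 = 1;  h_201 = 1;  h_202 = 2
  h_203 = 10;  h_204 = 4;  h_205 = 7;  h_206 = 10;  h_207 = 12;  h_208 = 0
  h_209 = 10;  h_210 = 7;  h_211 = 4;  h_212 = 7;  h_213 = 5;  h_214 = 9
  h_215 = 2;  h_216 = 6;  h_217 = 4;  h_218 = 5;  h_219 = 9;  h_220 = 1
  h_221 = 5
h_222 = 12·5 + 6·1 + 2·9 + 0·5 + 12·4 = 2
h_223 = 12·2 + 6·5 + 2·1 + 0·9 + 12·5 = 12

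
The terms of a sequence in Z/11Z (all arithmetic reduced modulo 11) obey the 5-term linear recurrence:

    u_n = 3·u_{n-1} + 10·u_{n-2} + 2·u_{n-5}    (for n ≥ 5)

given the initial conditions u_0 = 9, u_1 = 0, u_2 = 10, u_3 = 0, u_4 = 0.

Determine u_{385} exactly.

u_5 = 3·0 + 10·0 + 0·10 + 0·0 + 2·9 = 7
u_6 = 3·7 + 10·0 + 0·0 + 0·10 + 2·0 = 10
u_7 = 3·10 + 10·7 + 0·0 + 0·0 + 2·10 = 10
u_8 = 3·10 + 10·10 + 0·7 + 0·0 + 2·0 = 9
u_9 = 3·9 + 10·10 + 0·10 + 0·7 + 2·0 = 6
u_10 = 3·6 + 10·9 + 0·10 + 0·10 + 2·7 = 1
Continuing the recurrence:
  u_11 = 6;  u_12 = 4;  u_13 = 2;  u_14 = 3;  u_15 = 9;  u_16 = 3
  u_17 = 8;  u_18 = 3;  u_19 = 7;  u_20 = 3;  u_21 = 8;  u_22 = 4
  u_23 = 10;  u_24 = 7;  u_25 = 6;  u_26 = 5;  u_27 = 6;  u_28 = 0
  u_29 = 8;  u_30 = 3;  u_31 = 0;  u_32 = 9;  u_33 = 5;  u_34 = 0
  u_35 = 1;  u_36 = 3;  u_37 = 4;  u_38 = 8;  u_39 = 9;  u_40 = 10
  u_41 = 5;  u_42 = 2;  u_43 = 6;  u_44 = 1;  u_45 = 6;  u_46 = 5
  u_47 = 2;  u_48 = 2;  u_49 = 6;  u_50 = 6;  u_51 = 0;  u_52 = 9
  u_53 = 9;  u_54 = 8;  u_55 = 5;  u_56 = 7;  u_57 = 1;  u_58 = 3
  u_59 = 2;  u_60 = 2;  u_61 = 7;  u_62 = 10;  u_63 = 7;  u_64 = 4
  u_65 = 9;  u_66 = 4;  u_67 = 1;  u_68 = 2;  u_69 = 2;  u_70 = 0
  u_71 = 6;  u_72 = 9;  u_73 = 3;  u_74 = 4;  u_75 = 9;  u_76 = 2
  u_77 = 4;  u_78 = 5;  u_79 = 8;  u_80 = 4;  u_81 = 8;  u_82 = 6
  u_83 = 9;  u_84 = 4;  u_85 = 0;  u_86 = 1;  u_87 = 4;  u_88 = 7
  u_89 = 3;  u_90 = 2;  u_91 = 5;  u_92 = 10;  u_93 = 6;  u_94 = 3
  u_95 = 7;  u_96 = 6;  u_97 = 9;  u_98 = 0;  u_99 = 8;  u_100 = 5
  u_101 = 8;  u_102 = 4;  u_103 = 4;  u_104 = 2;  u_105 = 1;  u_106 = 6
  u_107 = 3;  u_108 = 0;  u_109 = 1;  u_110 = 5;  u_111 = 4;  u_112 = 2
  u_113 = 2;  u_114 = 6;  u_115 = 4;  u_116 = 3;  u_117 = 9;  u_118 = 6
  u_119 = 10;  u_120 = 10;  u_121 = 4;  u_122 = 9;  u_123 = 2;  u_124 = 6
  u_125 = 3;  u_126 = 0;  u_127 = 4;  u_128 = 5;  u_129 = 1;  u_130 = 4
  u_131 = 0;  u_132 = 4;  u_133 = 0;  u_134 = 9;  u_135 = 2;  u_136 = 8
  u_137 = 8;  u_138 = 5;  u_139 = 3;  u_140 = 8;  u_141 = 4;  u_142 = 9
  u_143 = 0;  u_144 = 8;  u_145 = 7;  u_146 = 10;  u_147 = 8;  u_148 = 3
  u_149 = 6;  u_150 = 7;  u_151 = 2;  u_152 = 4;  u_153 = 5;  u_154 = 1
  u_155 = 1;  u_156 = 6;  u_157 = 3;  u_158 = 2;  u_159 = 5;  u_160 = 4
  u_161 = 8;  u_162 = 4;  u_163 = 8;  u_164 = 8;  u_165 = 2;  u_166 = 3
  u_167 = 4;  u_168 = 3;  u_169 = 10;  u_170 = 9;  u_171 = 1;  u_172 = 2
  u_173 = 0;  u_174 = 7;  u_175 = 6;  u_176 = 2;  u_177 = 4;  u_178 = 10
  u_179 = 7;  u_180 = 1;  u_181 = 0;  u_182 = 7;  u_183 = 8;  u_184 = 9
  u_185 = 10;  u_186 = 10;  u_187 = 1;  u_188 = 9;  u_189 = 0;  u_190 = 0
  u_191 = 9;  u_192 = 7;  u_193 = 8;  u_194 = 6;  u_195 = 10;  u_196 = 9
  u_197 = 9;  u_198 = 1;  u_199 = 6;  u_200 = 4;  u_201 = 2;  u_202 = 9
  u_203 = 5;  u_204 = 7;  u_205 = 2;  u_206 = 3;  u_207 = 3;  u_208 = 5
  u_209 = 4;  u_210 = 0;  u_211 = 2;  u_212 = 1;  u_213 = 0;  u_214 = 7
  u_215 = 10;  u_216 = 5;  u_217 = 7;  u_218 = 5;  u_219 = 0;  u_220 = 4
  u_221 = 0;  u_222 = 10;  u_223 = 7;  u_224 = 0;  u_225 = 1;  u_226 = 3
  u_227 = 6;  u_228 = 7;  u_229 = 4;  u_230 = 7;  u_231 = 1;  u_232 = 8
  u_233 = 4;  u_234 = 1;  u_235 = 2;  u_236 = 7;  u_237 = 2;  u_238 = 7
  u_239 = 10;  u_240 = 5;  u_241 = 8;  u_242 = 1;  u_243 = 9;  u_244 = 2
  u_245 = 7;  u_246 = 2;  u_247 = 1;  u_248 = 8;  u_249 = 5;  u_250 = 10
  u_251 = 7;  u_252 = 2;  u_253 = 4;  u_254 = 9;  u_255 = 10;  u_256 = 2
  u_257 = 0;  u_258 = 6;  u_259 = 3;  u_260 = 1;  u_261 = 4;  u_262 = 0
  u_263 = 8;  u_264 = 8;  u_265 = 7;  u_266 = 10;  u_267 = 1;  u_268 = 9
  u_269 = 9;  u_270 = 10;  u_271 = 8;  u_272 = 5;  u_273 = 3;  u_274 = 0
  u_275 = 6;  u_276 = 1;  u_277 = 7;  u_278 = 4;  u_279 = 5;  u_280 = 1
  u_281 = 0;  u_282 = 2;  u_283 = 3;  u_284 = 6;  u_285 = 6;  u_286 = 1
  u_287 = 1;  u_288 = 8;  u_289 = 2;  u_290 = 10;  u_291 = 8;  u_292 = 5
  u_293 = 1;  u_294 = 2;  u_295 = 3;  u_296 = 1;  u_297 = 10;  u_298 = 9
  u_299 = 10;  u_300 = 5;  u_301 = 7;  u_302 = 3;  u_303 = 9;  u_304 = 0
  u_305 = 1;  u_306 = 6;  u_307 = 1;  u_308 = 4;  u_309 = 0;  u_310 = 9
  u_311 = 6;  u_312 = 0;  u_313 = 2;  u_314 = 6;  u_315 = 1;  u_316 = 9
  u_317 = 4;  u_318 = 7;  u_319 = 7;  u_320 = 5;  u_321 = 4;  u_322 = 4
  u_323 = 0;  u_324 = 10;  u_325 = 7;  u_326 = 8;  u_327 = 3;  u_328 = 1
  u_329 = 9;  u_330 = 7;  u_331 = 6;  u_332 = 6;  u_333 = 3;  u_334 = 10
  u_335 = 8;  u_336 = 4;  u_337 = 5;  u_338 = 6;  u_339 = 0;  u_340 = 10
  u_341 = 5;  u_342 = 4;  u_343 = 8;  u_344 = 9;  u_345 = 6;  u_346 = 8
  u_347 = 4;  u_348 = 9;  u_349 = 8;  u_350 = 5;  u_351 = 1;  u_352 = 6
  u_353 = 2;  u_354 = 5;  u_355 = 1;  u_356 = 0;  u_357 = 0;  u_358 = 4
  u_359 = 0;  u_360 = 9;  u_361 = 5;  u_362 = 6;  u_363 = 10;  u_364 = 2
  u_365 = 3;  u_366 = 6;  u_367 = 5;  u_368 = 7;  u_369 = 9;  u_370 = 4
  u_371 = 4;  u_372 = 7;  u_373 = 9;  u_374 = 5;  u_375 = 3;  u_376 = 1
  u_377 = 3;  u_378 = 4;  u_379 = 8;  u_380 = 4;  u_381 = 6;  u_382 = 9
  u_383 = 7
u_384 = 3·7 + 10·9 + 0·6 + 0·4 + 2·8 = 6
u_385 = 3·6 + 10·7 + 0·9 + 0·6 + 2·4 = 8

8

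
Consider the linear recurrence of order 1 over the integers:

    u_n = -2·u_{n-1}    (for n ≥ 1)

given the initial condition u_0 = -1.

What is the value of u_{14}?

u_1 = -2·-1 = 2
u_2 = -2·2 = -4
u_3 = -2·-4 = 8
u_4 = -2·8 = -16
u_5 = -2·-16 = 32
u_6 = -2·32 = -64
u_7 = -2·-64 = 128
u_8 = -2·128 = -256
u_9 = -2·-256 = 512
u_10 = -2·512 = -1024
u_11 = -2·-1024 = 2048
u_12 = -2·2048 = -4096
u_13 = -2·-4096 = 8192
u_14 = -2·8192 = -16384

-16384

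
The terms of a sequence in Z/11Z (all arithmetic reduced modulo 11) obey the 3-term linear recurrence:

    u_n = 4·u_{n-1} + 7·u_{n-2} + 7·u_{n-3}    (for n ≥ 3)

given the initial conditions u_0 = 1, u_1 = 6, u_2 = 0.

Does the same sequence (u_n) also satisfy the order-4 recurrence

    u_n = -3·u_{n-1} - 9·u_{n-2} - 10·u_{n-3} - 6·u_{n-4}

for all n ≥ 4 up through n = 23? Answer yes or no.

Terms u_0..u_23: 1, 6, 0, 5, 7, 8, 6, 8, 9, 2, 6, 2, 9, 4, 5, 1, 1, 2, 0, 10, 10, 0, 8, 3
n=4: candidate gives 7, actual u_4 = 7 ✓
n=5: candidate gives 8, actual u_5 = 8 ✓
n=6: candidate gives 6, actual u_6 = 6 ✓
n=7: candidate gives 8, actual u_7 = 8 ✓
n=8: candidate gives 9, actual u_8 = 9 ✓
n=9: candidate gives 2, actual u_9 = 2 ✓
n=10: candidate gives 6, actual u_10 = 6 ✓
n=11: candidate gives 2, actual u_11 = 2 ✓
n=12: candidate gives 9, actual u_12 = 9 ✓
n=13: candidate gives 4, actual u_13 = 4 ✓
n=14: candidate gives 5, actual u_14 = 5 ✓
n=15: candidate gives 1, actual u_15 = 1 ✓
n=16: candidate gives 1, actual u_16 = 1 ✓
n=17: candidate gives 2, actual u_17 = 2 ✓
n=18: candidate gives 0, actual u_18 = 0 ✓
n=19: candidate gives 10, actual u_19 = 10 ✓
n=20: candidate gives 10, actual u_20 = 10 ✓
n=21: candidate gives 0, actual u_21 = 0 ✓
n=22: candidate gives 8, actual u_22 = 8 ✓
n=23: candidate gives 3, actual u_23 = 3 ✓

yes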